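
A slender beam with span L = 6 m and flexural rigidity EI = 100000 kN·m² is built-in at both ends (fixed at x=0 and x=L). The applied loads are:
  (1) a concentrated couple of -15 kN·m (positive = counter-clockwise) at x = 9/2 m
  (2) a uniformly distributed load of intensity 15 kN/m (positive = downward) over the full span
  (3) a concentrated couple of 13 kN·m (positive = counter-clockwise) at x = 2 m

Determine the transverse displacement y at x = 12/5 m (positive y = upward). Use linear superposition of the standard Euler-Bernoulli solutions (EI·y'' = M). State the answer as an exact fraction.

Load 1 — applied couple M₀=-15 kN·m at a=9/2 m (b=L-a=3/2):
  y_1 = (R_Ax³/6 - M_Ax²/2)/EI  [x≤a] with R_A=-45/16, M_A=-75/16 = ((-45/16)·(12/5)³/6 - (-75/16)·(12/5)²/2)/100000 = 351/5000000 m
Load 2 — uniform load w=15 kN/m over full span:
  y_2 = -wx²(L-x)²/(24EI) = -15·(12/5)²·(6-(12/5))²/(24·100000) = -729/1562500 m
Load 3 — applied couple M₀=13 kN·m at a=2 m (b=L-a=4):
  y_3 = (R_Ax³/6 - M_Ax²/2 - M₀(x-a)²/2)/EI  [x>a] with R_A=26/9, M_A=0 = ((26/9)·(12/5)³/6 - 0·(12/5)²/2 - 13·((12/5)-2)²/2)/100000 = 351/6250000 m
Superposition: y = Σ y_i = -1701/5000000 m ≈ -0.000340 m

y(12/5) = -1701/5000000 m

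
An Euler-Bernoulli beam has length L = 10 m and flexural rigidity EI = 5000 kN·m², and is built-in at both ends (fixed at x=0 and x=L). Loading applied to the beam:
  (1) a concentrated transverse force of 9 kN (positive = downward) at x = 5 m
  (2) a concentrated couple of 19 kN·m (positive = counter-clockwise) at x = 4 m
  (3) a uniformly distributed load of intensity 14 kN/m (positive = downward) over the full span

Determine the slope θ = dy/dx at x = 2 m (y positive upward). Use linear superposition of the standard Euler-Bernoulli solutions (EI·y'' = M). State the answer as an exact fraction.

θ(2) = -31147/1250000 rad

Load 1 — point force P=9 kN at a=5 m (b=L-a=5):
  θ_1 = -Pb²x(2aL-(3a+b)x)/(2L³EI)  [x≤a] = -9·5²·2·(2·5·10-(3·5+5)·2)/(2·10³·5000) = -27/10000 rad
Load 2 — applied couple M₀=19 kN·m at a=4 m (b=L-a=6):
  θ_2 = (R_Ax²/2 - M_Ax)/EI  [x≤a] with R_A=342/125, M_A=57/25 = ((342/125)·2²/2 - (57/25)·2)/5000 = 57/312500 rad
Load 3 — uniform load w=14 kN/m over full span:
  θ_3 = -wx(L-x)(L-2x)/(12EI) = -14·2·(10-2)·(10-2·2)/(12·5000) = -14/625 rad
Superposition: θ = Σ θ_i = -31147/1250000 rad ≈ -0.024918 rad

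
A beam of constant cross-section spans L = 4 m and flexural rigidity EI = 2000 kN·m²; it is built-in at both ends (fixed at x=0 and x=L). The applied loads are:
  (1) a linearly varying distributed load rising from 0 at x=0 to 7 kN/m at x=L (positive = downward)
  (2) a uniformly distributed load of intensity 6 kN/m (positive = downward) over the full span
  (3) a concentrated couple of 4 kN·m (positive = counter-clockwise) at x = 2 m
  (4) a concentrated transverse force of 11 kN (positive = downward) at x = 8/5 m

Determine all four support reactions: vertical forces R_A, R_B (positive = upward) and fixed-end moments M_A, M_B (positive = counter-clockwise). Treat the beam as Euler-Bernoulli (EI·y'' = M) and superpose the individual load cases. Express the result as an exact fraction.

R_A = 6207/250 kN, M_A = 7151/375 kN·m, R_B = 6043/250 kN, M_B = -2103/125 kN·m

Load 1 — triangular load w₀=7 kN/m (0→w₀ over full span):
  R_A = 3w₀L/20 = 3·7·4/20 = 21/5 kN
  M_A = w₀L²/30 = 7·4²/30 = 56/15 kN·m
  R_B = 7w₀L/20 = 7·7·4/20 = 49/5 kN
  M_B = -w₀L²/20 = -7·4²/20 = -28/5 kN·m
Load 2 — uniform load w=6 kN/m over full span:
  R_A = wL/2 = 6·4/2 = 12 kN
  M_A = wL²/12 = 6·4²/12 = 8 kN·m
  R_B = wL/2 = 6·4/2 = 12 kN
  M_B = -wL²/12 = -6·4²/12 = -8 kN·m
Load 3 — applied couple M₀=4 kN·m at a=2 m (b=L-a=2):
  R_A = 6M₀ab/L³ = 6·4·2·2/4³ = 3/2 kN
  M_A = M₀b(2a-b)/L² = 4·2·(2·2-2)/4² = 1 kN·m
  R_B = -6M₀ab/L³ = -6·4·2·2/4³ = -3/2 kN
  M_B = M₀a(2b-a)/L² = 4·2·(2·2-2)/4² = 1 kN·m
Load 4 — point force P=11 kN at a=8/5 m (b=L-a=12/5):
  R_A = Pb²(3a+b)/L³ = 11·(12/5)²·(3·(8/5)+(12/5))/4³ = 891/125 kN
  M_A = Pab²/L² = 11·(8/5)·(12/5)²/4² = 792/125 kN·m
  R_B = Pa²(a+3b)/L³ = 11·(8/5)²·((8/5)+3·(12/5))/4³ = 484/125 kN
  M_B = -Pa²b/L² = -11·(8/5)²·(12/5)/4² = -528/125 kN·m
Superposition: R_A = 6207/250 kN, M_A = 7151/375 kN·m, R_B = 6043/250 kN, M_B = -2103/125 kN·m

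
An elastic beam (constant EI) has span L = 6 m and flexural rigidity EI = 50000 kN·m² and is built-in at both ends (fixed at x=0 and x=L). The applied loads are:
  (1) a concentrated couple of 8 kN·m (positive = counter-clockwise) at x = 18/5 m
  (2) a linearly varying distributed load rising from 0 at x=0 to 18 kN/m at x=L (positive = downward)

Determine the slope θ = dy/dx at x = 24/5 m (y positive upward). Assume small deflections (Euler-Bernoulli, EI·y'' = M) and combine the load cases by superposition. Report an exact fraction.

θ(24/5) = 657/1953125 rad

Load 1 — applied couple M₀=8 kN·m at a=18/5 m (b=L-a=12/5):
  θ_1 = (R_Ax²/2 - M_Ax - M₀(x-a))/EI  [x>a] with R_A=48/25, M_A=64/25 = ((48/25)·(24/5)²/2 - (64/25)·(24/5) - 8·((24/5)-(18/5)))/50000 = 9/1953125 rad
Load 2 — triangular load w₀=18 kN/m (0→w₀ over full span):
  θ_2 = -w₀(2x(L-x)(L-2x)(x+2L)+x²(L-x)²)/(120LEI) = -18·(2·(24/5)·(6-(24/5))·(6-2·(24/5))·((24/5)+2·6)+(24/5)²·(6-(24/5))²)/(120·6·50000) = 648/1953125 rad
Superposition: θ = Σ θ_i = 657/1953125 rad ≈ 0.000336 rad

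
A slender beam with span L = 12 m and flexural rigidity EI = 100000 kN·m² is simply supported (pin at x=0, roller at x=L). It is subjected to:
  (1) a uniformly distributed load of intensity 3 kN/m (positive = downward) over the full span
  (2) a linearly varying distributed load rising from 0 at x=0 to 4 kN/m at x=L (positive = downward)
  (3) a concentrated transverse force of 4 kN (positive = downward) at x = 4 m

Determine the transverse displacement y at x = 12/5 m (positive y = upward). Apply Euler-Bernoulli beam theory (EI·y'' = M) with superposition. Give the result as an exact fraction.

y(12/5) = -1266524/146484375 m

Load 1 — uniform load w=3 kN/m over full span:
  y_1 = -wx(L³-2Lx²+x³)/(24EI) = -3·(12/5)·(12³-2·12·(12/5)²+(12/5)³)/(24·100000) = -9396/1953125 m
Load 2 — triangular load w₀=4 kN/m (0→w₀ over full span):
  y_2 = -w₀x(7L⁴-10L²x²+3x⁴)/(360LEI) = -4·(12/5)·(7·12⁴-10·12²·(12/5)²+3·(12/5)⁴)/(360·12·100000) = -148608/48828125 m
Load 3 — point force P=4 kN at a=4 m (b=L-a=8):
  y_3 = -Pbx(L²-b²-x²)/(6LEI)  [x≤a] = -4·8·(12/5)·(12²-8²-(12/5)²)/(6·12·100000) = -928/1171875 m
Superposition: y = Σ y_i = -1266524/146484375 m ≈ -0.008646 m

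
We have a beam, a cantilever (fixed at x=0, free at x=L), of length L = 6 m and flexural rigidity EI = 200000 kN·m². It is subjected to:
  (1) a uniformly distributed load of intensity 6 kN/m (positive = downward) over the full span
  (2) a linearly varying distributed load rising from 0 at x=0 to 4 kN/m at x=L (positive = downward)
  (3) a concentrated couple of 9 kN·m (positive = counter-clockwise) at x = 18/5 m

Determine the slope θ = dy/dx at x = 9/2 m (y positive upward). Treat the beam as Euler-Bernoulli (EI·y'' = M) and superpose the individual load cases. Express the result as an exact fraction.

θ(9/2) = -91557/64000000 rad

Load 1 — uniform load w=6 kN/m over full span:
  θ_1 = -wx(x²-3Lx+3L²)/(6EI) = -6·(9/2)·((9/2)²-3·6·(9/2)+3·6²)/(6·200000) = -1701/1600000 rad
Load 2 — triangular load w₀=4 kN/m (0→w₀ over full span):
  θ_2 = (w₀Lx²/4-w₀L²x/3-w₀x⁴/(24L))/EI = (4·6·(9/2)²/4-4·6²·(9/2)/3-4·(9/2)⁴/(24·6))/200000 = -6777/12800000 rad
Load 3 — applied couple M₀=9 kN·m at a=18/5 m (b=L-a=12/5):
  θ_3 = M₀a/EI  [x>a] = 9·(18/5)/200000 = 81/500000 rad
Superposition: θ = Σ θ_i = -91557/64000000 rad ≈ -0.001431 rad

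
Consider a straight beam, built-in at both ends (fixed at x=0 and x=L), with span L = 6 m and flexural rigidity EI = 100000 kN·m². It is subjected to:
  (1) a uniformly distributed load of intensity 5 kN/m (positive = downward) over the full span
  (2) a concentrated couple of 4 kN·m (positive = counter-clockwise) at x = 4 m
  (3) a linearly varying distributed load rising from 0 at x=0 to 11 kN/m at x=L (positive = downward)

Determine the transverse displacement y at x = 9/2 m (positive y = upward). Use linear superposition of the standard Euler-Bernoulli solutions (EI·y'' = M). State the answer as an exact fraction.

Load 1 — uniform load w=5 kN/m over full span:
  y_1 = -wx²(L-x)²/(24EI) = -5·(9/2)²·(6-(9/2))²/(24·100000) = -243/2560000 m
Load 2 — applied couple M₀=4 kN·m at a=4 m (b=L-a=2):
  y_2 = (R_Ax³/6 - M_Ax²/2 - M₀(x-a)²/2)/EI  [x>a] with R_A=8/9, M_A=4/3 = ((8/9)·(9/2)³/6 - (4/3)·(9/2)²/2 - 4·((9/2)-4)²/2)/100000 = -1/200000 m
Load 3 — triangular load w₀=11 kN/m (0→w₀ over full span):
  y_3 = -w₀x²(L-x)²(x+2L)/(120LEI) = -11·(9/2)²·(6-(9/2))²·((9/2)+2·6)/(120·6·100000) = -29403/256000000 m
Superposition: y = Σ y_i = -54983/256000000 m ≈ -0.000215 m

y(9/2) = -54983/256000000 m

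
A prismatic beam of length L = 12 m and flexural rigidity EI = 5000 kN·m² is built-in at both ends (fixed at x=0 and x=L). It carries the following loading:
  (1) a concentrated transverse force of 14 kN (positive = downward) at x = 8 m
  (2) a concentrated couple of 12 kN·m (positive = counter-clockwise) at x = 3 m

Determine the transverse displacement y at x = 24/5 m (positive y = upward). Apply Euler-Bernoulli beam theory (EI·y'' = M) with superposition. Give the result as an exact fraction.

Load 1 — point force P=14 kN at a=8 m (b=L-a=4):
  y_1 = -Pb²x²(3aL-(3a+b)x)/(6L³EI)  [x≤a] = -14·4²·(24/5)²·(3·8·12-(3·8+4)·(24/5))/(6·12³·5000) = -3584/234375 m
Load 2 — applied couple M₀=12 kN·m at a=3 m (b=L-a=9):
  y_2 = (R_Ax³/6 - M_Ax²/2 - M₀(x-a)²/2)/EI  [x>a] with R_A=9/8, M_A=-9/4 = ((9/8)·(24/5)³/6 - (-9/4)·(24/5)²/2 - 12·((24/5)-3)²/2)/5000 = 1701/312500 m
Superposition: y = Σ y_i = -9233/937500 m ≈ -0.009849 m

y(24/5) = -9233/937500 m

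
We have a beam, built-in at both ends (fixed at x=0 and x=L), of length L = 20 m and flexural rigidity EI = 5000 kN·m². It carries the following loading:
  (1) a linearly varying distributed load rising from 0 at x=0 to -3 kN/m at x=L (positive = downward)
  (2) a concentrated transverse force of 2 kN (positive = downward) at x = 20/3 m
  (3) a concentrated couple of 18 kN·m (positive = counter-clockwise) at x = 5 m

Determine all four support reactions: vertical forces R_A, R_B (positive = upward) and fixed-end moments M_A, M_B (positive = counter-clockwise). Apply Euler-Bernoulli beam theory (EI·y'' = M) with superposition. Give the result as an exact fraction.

Load 1 — triangular load w₀=-3 kN/m (0→w₀ over full span):
  R_A = 3w₀L/20 = 3·(-3)·20/20 = -9 kN
  M_A = w₀L²/30 = (-3)·20²/30 = -40 kN·m
  R_B = 7w₀L/20 = 7·(-3)·20/20 = -21 kN
  M_B = -w₀L²/20 = -(-3)·20²/20 = 60 kN·m
Load 2 — point force P=2 kN at a=20/3 m (b=L-a=40/3):
  R_A = Pb²(3a+b)/L³ = 2·(40/3)²·(3·(20/3)+(40/3))/20³ = 40/27 kN
  M_A = Pab²/L² = 2·(20/3)·(40/3)²/20² = 160/27 kN·m
  R_B = Pa²(a+3b)/L³ = 2·(20/3)²·((20/3)+3·(40/3))/20³ = 14/27 kN
  M_B = -Pa²b/L² = -2·(20/3)²·(40/3)/20² = -80/27 kN·m
Load 3 — applied couple M₀=18 kN·m at a=5 m (b=L-a=15):
  R_A = 6M₀ab/L³ = 6·18·5·15/20³ = 81/80 kN
  M_A = M₀b(2a-b)/L² = 18·15·(2·5-15)/20² = -27/8 kN·m
  R_B = -6M₀ab/L³ = -6·18·5·15/20³ = -81/80 kN
  M_B = M₀a(2b-a)/L² = 18·5·(2·15-5)/20² = 45/8 kN·m
Superposition: R_A = -14053/2160 kN, M_A = -8089/216 kN·m, R_B = -46427/2160 kN, M_B = 13535/216 kN·m

R_A = -14053/2160 kN, M_A = -8089/216 kN·m, R_B = -46427/2160 kN, M_B = 13535/216 kN·m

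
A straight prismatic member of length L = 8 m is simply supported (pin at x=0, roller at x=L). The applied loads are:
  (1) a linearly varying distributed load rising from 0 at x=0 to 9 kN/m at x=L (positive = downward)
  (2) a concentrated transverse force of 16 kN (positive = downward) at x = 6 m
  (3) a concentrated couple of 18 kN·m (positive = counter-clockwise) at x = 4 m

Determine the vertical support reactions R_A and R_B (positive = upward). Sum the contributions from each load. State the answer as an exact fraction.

Load 1 — triangular load w₀=9 kN/m (0→w₀ over full span):
  R_A = w₀L/6 = 9·8/6 = 12 kN
  R_B = w₀L/3 = 9·8/3 = 24 kN
Load 2 — point force P=16 kN at a=6 m (b=L-a=2):
  R_A = Pb/L = 16·2/8 = 4 kN
  R_B = Pa/L = 16·6/8 = 12 kN
Load 3 — applied couple M₀=18 kN·m at a=4 m (b=L-a=4):
  R_A = M₀/L = 18/8 = 9/4 kN
  R_B = -M₀/L = -18/8 = -9/4 kN
Superposition: R_A = 73/4 kN, R_B = 135/4 kN

R_A = 73/4 kN, R_B = 135/4 kN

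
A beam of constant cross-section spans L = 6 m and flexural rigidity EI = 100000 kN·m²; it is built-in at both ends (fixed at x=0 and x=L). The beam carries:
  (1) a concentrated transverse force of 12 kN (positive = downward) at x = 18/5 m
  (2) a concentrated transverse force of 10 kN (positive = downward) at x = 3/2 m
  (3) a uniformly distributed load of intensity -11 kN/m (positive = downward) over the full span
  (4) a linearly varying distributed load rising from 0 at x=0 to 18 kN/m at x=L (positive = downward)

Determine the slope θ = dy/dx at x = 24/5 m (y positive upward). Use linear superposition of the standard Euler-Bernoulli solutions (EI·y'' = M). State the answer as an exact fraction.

Load 1 — point force P=12 kN at a=18/5 m (b=L-a=12/5):
  θ_1 = Pa²(L-x)(2bL-(3b+a)(L-x))/(2L³EI)  [x>a] = 12·(18/5)²·(6-(24/5))·(2·(12/5)·6-(3·(12/5)+(18/5))·(6-(24/5)))/(2·6³·100000) = 2673/39062500 rad
Load 2 — point force P=10 kN at a=3/2 m (b=L-a=9/2):
  θ_2 = Pa²(L-x)(2bL-(3b+a)(L-x))/(2L³EI)  [x>a] = 10·(3/2)²·(6-(24/5))·(2·(9/2)·6-(3·(9/2)+(3/2))·(6-(24/5)))/(2·6³·100000) = 9/400000 rad
Load 3 — uniform load w=-11 kN/m over full span:
  θ_3 = -wx(L-x)(L-2x)/(12EI) = -(-11)·(24/5)·(6-(24/5))·(6-2·(24/5))/(12·100000) = -297/1562500 rad
Load 4 — triangular load w₀=18 kN/m (0→w₀ over full span):
  θ_4 = -w₀(2x(L-x)(L-2x)(x+2L)+x²(L-x)²)/(120LEI) = -18·(2·(24/5)·(6-(24/5))·(6-2·(24/5))·((24/5)+2·6)+(24/5)²·(6-(24/5))²)/(120·6·100000) = 324/1953125 rad
Superposition: θ = Σ θ_i = 83421/1250000000 rad ≈ 0.000067 rad

θ(24/5) = 83421/1250000000 rad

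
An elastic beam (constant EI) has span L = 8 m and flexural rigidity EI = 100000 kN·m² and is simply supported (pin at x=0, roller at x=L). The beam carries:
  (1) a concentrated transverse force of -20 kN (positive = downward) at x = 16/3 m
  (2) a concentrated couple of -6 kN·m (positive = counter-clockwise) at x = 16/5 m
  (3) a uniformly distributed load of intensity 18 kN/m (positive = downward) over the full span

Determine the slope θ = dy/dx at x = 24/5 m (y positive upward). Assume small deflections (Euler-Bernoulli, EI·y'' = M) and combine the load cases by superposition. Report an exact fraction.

Load 1 — point force P=-20 kN at a=16/3 m (b=L-a=8/3):
  θ_1 = -Pb(L²-b²-3x²)/(6LEI)  [x≤a] = -(-20)·(8/3)·(8²-(8/3)²-3·(24/5)²)/(6·8·100000) = -172/1265625 rad
Load 2 — applied couple M₀=-6 kN·m at a=16/5 m (b=L-a=24/5):
  θ_2 = (M₀x²/(2L)-M₀(x-a)+C₁)/EI  [x>a] with C₁=M₀(3b²-L²)/(6L)=-16/25 = ((-6)·(24/5)²/(2·8)-(-6)·((24/5)-(16/5))+(-16/25))/100000 = 1/312500 rad
Load 3 — uniform load w=18 kN/m over full span:
  θ_3 = -w(L³-6Lx²+4x³)/(24EI) = -18·(8³-6·8·(24/5)²+4·(24/5)³)/(24·100000) = 444/390625 rad
Superposition: θ = Σ θ_i = 127061/126562500 rad ≈ 0.001004 rad

θ(24/5) = 127061/126562500 rad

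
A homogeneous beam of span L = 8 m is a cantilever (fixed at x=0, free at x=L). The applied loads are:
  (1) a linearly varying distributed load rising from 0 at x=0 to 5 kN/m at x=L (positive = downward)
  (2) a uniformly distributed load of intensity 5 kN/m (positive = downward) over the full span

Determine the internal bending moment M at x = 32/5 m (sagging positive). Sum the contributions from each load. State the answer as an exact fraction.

Load 1 — triangular load w₀=5 kN/m (0→w₀ over full span):
  M_1 = w₀Lx/2 - w₀L²/3 - w₀x³/(6L) = 5·8·(32/5)/2 - 5·8²/3 - 5·(32/5)³/(6·8) = -448/75 kN·m
Load 2 — uniform load w=5 kN/m over full span:
  M_2 = -w(L-x)²/2 = -5·(8-(32/5))²/2 = -32/5 kN·m
Superposition: M = Σ M_i = -928/75 kN·m ≈ -12.373333 kN·m

M(32/5) = -928/75 kN·m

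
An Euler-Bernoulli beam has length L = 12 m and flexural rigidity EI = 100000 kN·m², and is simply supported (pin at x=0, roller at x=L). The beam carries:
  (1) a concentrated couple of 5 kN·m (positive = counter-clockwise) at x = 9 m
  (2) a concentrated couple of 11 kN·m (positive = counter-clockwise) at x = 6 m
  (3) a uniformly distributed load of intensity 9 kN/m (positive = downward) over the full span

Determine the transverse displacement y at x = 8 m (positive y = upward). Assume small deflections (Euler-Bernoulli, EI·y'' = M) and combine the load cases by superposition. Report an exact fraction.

Load 1 — applied couple M₀=5 kN·m at a=9 m (b=L-a=3):
  y_1 = (M₀x³/(6L)+C₁x)/EI  [x≤a] with C₁=M₀(3b²-L²)/(6L)=-65/8 = (5·8³/(6·12)+(-65/8)·8)/100000 = -53/180000 m
Load 2 — applied couple M₀=11 kN·m at a=6 m (b=L-a=6):
  y_2 = (M₀x³/(6L)-M₀(x-a)²/2+C₁x)/EI  [x>a] with C₁=M₀(3b²-L²)/(6L)=-11/2 = (11·8³/(6·12)-11·(8-6)²/2+(-11/2)·8)/100000 = 11/90000 m
Load 3 — uniform load w=9 kN/m over full span:
  y_3 = -wx(L³-2Lx²+x³)/(24EI) = -9·8·(12³-2·12·8²+8³)/(24·100000) = -66/3125 m
Superposition: y = Σ y_i = -19163/900000 m ≈ -0.021292 m

y(8) = -19163/900000 m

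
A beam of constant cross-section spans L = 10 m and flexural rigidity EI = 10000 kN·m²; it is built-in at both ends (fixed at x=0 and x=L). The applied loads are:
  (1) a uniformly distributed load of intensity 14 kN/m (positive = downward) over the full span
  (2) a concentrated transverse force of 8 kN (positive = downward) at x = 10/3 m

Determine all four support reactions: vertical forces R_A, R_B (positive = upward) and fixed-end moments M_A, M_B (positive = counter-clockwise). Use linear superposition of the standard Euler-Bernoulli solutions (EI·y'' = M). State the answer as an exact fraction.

Load 1 — uniform load w=14 kN/m over full span:
  R_A = wL/2 = 14·10/2 = 70 kN
  M_A = wL²/12 = 14·10²/12 = 350/3 kN·m
  R_B = wL/2 = 14·10/2 = 70 kN
  M_B = -wL²/12 = -14·10²/12 = -350/3 kN·m
Load 2 — point force P=8 kN at a=10/3 m (b=L-a=20/3):
  R_A = Pb²(3a+b)/L³ = 8·(20/3)²·(3·(10/3)+(20/3))/10³ = 160/27 kN
  M_A = Pab²/L² = 8·(10/3)·(20/3)²/10² = 320/27 kN·m
  R_B = Pa²(a+3b)/L³ = 8·(10/3)²·((10/3)+3·(20/3))/10³ = 56/27 kN
  M_B = -Pa²b/L² = -8·(10/3)²·(20/3)/10² = -160/27 kN·m
Superposition: R_A = 2050/27 kN, M_A = 3470/27 kN·m, R_B = 1946/27 kN, M_B = -3310/27 kN·m

R_A = 2050/27 kN, M_A = 3470/27 kN·m, R_B = 1946/27 kN, M_B = -3310/27 kN·m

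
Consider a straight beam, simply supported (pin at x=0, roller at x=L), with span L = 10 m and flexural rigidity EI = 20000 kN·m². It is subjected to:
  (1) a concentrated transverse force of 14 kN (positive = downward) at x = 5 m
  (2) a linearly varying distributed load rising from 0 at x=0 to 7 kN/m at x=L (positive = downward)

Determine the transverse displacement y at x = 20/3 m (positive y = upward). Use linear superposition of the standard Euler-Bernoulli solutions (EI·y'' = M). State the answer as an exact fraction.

y(20/3) = -3829/116640 m

Load 1 — point force P=14 kN at a=5 m (b=L-a=5):
  y_1 = -Pa(L-x)(2Lx-a²-x²)/(6LEI)  [x>a] = -14·5·(10-(20/3))·(2·10·(20/3)-5²-(20/3)²)/(6·10·20000) = -161/12960 m
Load 2 — triangular load w₀=7 kN/m (0→w₀ over full span):
  y_2 = -w₀x(7L⁴-10L²x²+3x⁴)/(360LEI) = -7·(20/3)·(7·10⁴-10·10²·(20/3)²+3·(20/3)⁴)/(360·10·20000) = -119/5832 m
Superposition: y = Σ y_i = -3829/116640 m ≈ -0.032828 m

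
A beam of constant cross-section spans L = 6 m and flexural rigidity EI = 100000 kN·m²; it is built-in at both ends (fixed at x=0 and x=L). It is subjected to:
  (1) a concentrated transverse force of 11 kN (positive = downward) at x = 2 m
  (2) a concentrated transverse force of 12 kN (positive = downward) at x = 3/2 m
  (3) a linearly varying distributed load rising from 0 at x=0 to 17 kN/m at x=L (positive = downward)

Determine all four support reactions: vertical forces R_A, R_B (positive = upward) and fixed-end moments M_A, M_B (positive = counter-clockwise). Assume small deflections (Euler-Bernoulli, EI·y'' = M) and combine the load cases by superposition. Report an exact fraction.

R_A = 36259/1080 kN, M_A = 14509/360 kN·m, R_B = 43661/1080 kN, M_B = -13991/360 kN·m

Load 1 — point force P=11 kN at a=2 m (b=L-a=4):
  R_A = Pb²(3a+b)/L³ = 11·4²·(3·2+4)/6³ = 220/27 kN
  M_A = Pab²/L² = 11·2·4²/6² = 88/9 kN·m
  R_B = Pa²(a+3b)/L³ = 11·2²·(2+3·4)/6³ = 77/27 kN
  M_B = -Pa²b/L² = -11·2²·4/6² = -44/9 kN·m
Load 2 — point force P=12 kN at a=3/2 m (b=L-a=9/2):
  R_A = Pb²(3a+b)/L³ = 12·(9/2)²·(3·(3/2)+(9/2))/6³ = 81/8 kN
  M_A = Pab²/L² = 12·(3/2)·(9/2)²/6² = 81/8 kN·m
  R_B = Pa²(a+3b)/L³ = 12·(3/2)²·((3/2)+3·(9/2))/6³ = 15/8 kN
  M_B = -Pa²b/L² = -12·(3/2)²·(9/2)/6² = -27/8 kN·m
Load 3 — triangular load w₀=17 kN/m (0→w₀ over full span):
  R_A = 3w₀L/20 = 3·17·6/20 = 153/10 kN
  M_A = w₀L²/30 = 17·6²/30 = 102/5 kN·m
  R_B = 7w₀L/20 = 7·17·6/20 = 357/10 kN
  M_B = -w₀L²/20 = -17·6²/20 = -153/5 kN·m
Superposition: R_A = 36259/1080 kN, M_A = 14509/360 kN·m, R_B = 43661/1080 kN, M_B = -13991/360 kN·m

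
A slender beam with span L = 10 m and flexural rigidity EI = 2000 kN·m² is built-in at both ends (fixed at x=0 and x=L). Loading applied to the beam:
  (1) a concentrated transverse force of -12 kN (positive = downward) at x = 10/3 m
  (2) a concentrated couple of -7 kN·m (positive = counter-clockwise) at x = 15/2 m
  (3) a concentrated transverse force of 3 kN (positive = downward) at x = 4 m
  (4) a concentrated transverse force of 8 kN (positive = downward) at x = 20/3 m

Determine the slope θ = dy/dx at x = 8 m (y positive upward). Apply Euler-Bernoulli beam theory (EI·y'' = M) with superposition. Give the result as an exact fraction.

θ(8) = -863/6750000 rad

Load 1 — point force P=-12 kN at a=10/3 m (b=L-a=20/3):
  θ_1 = Pa²(L-x)(2bL-(3b+a)(L-x))/(2L³EI)  [x>a] = (-12)·(10/3)²·(10-8)·(2·(20/3)·10-(3·(20/3)+(10/3))·(10-8))/(2·10³·2000) = -13/2250 rad
Load 2 — applied couple M₀=-7 kN·m at a=15/2 m (b=L-a=5/2):
  θ_2 = (R_Ax²/2 - M_Ax - M₀(x-a))/EI  [x>a] with R_A=-63/80, M_A=-35/16 = ((-63/80)·8²/2 - (-35/16)·8 - (-7)·(8-(15/2)))/2000 = -21/10000 rad
Load 3 — point force P=3 kN at a=4 m (b=L-a=6):
  θ_3 = Pa²(L-x)(2bL-(3b+a)(L-x))/(2L³EI)  [x>a] = 3·4²·(10-8)·(2·6·10-(3·6+4)·(10-8))/(2·10³·2000) = 57/31250 rad
Load 4 — point force P=8 kN at a=20/3 m (b=L-a=10/3):
  θ_4 = Pa²(L-x)(2bL-(3b+a)(L-x))/(2L³EI)  [x>a] = 8·(20/3)²·(10-8)·(2·(10/3)·10-(3·(10/3)+(20/3))·(10-8))/(2·10³·2000) = 4/675 rad
Superposition: θ = Σ θ_i = -863/6750000 rad ≈ -0.000128 rad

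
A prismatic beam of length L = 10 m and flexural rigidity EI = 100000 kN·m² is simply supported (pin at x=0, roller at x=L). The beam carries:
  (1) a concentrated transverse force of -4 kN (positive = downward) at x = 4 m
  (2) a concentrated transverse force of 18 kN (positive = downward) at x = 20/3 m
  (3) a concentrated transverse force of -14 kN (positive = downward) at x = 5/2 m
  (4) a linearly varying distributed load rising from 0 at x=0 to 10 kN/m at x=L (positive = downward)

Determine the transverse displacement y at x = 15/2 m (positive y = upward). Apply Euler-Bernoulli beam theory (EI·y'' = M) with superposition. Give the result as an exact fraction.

y(15/2) = -1270201/230400000 m

Load 1 — point force P=-4 kN at a=4 m (b=L-a=6):
  y_1 = -Pa(L-x)(2Lx-a²-x²)/(6LEI)  [x>a] = -(-4)·4·(10-(15/2))·(2·10·(15/2)-4²-(15/2)²)/(6·10·100000) = 311/600000 m
Load 2 — point force P=18 kN at a=20/3 m (b=L-a=10/3):
  y_2 = -Pa(L-x)(2Lx-a²-x²)/(6LEI)  [x>a] = -18·(20/3)·(10-(15/2))·(2·10·(15/2)-(20/3)²-(15/2)²)/(6·10·100000) = -71/28800 m
Load 3 — point force P=-14 kN at a=5/2 m (b=L-a=15/2):
  y_3 = -Pa(L-x)(2Lx-a²-x²)/(6LEI)  [x>a] = -(-14)·(5/2)·(10-(15/2))·(2·10·(15/2)-(5/2)²-(15/2)²)/(6·10·100000) = 49/38400 m
Load 4 — triangular load w₀=10 kN/m (0→w₀ over full span):
  y_4 = -w₀x(7L⁴-10L²x²+3x⁴)/(360LEI) = -10·(15/2)·(7·10⁴-10·10²·(15/2)²+3·(15/2)⁴)/(360·10·100000) = -119/24576 m
Superposition: y = Σ y_i = -1270201/230400000 m ≈ -0.005513 m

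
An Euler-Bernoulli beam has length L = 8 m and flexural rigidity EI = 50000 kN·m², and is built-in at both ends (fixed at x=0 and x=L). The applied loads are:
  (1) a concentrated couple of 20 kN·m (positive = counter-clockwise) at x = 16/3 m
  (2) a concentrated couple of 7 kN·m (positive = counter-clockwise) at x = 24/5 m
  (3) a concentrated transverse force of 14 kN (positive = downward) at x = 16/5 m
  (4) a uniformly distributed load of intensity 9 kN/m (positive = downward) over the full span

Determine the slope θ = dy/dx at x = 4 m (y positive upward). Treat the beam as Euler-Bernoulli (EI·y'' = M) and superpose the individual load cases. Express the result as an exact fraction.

θ(4) = 147/1562500 rad

Load 1 — applied couple M₀=20 kN·m at a=16/3 m (b=L-a=8/3):
  θ_1 = (R_Ax²/2 - M_Ax)/EI  [x≤a] with R_A=10/3, M_A=20/3 = ((10/3)·4²/2 - (20/3)·4)/50000 = 0 rad
Load 2 — applied couple M₀=7 kN·m at a=24/5 m (b=L-a=16/5):
  θ_2 = (R_Ax²/2 - M_Ax)/EI  [x≤a] with R_A=63/50, M_A=56/25 = ((63/50)·4²/2 - (56/25)·4)/50000 = 7/312500 rad
Load 3 — point force P=14 kN at a=16/5 m (b=L-a=24/5):
  θ_3 = Pa²(L-x)(2bL-(3b+a)(L-x))/(2L³EI)  [x>a] = 14·(16/5)²·(8-4)·(2·(24/5)·8-(3·(24/5)+(16/5))·(8-4))/(2·8³·50000) = 28/390625 rad
Load 4 — uniform load w=9 kN/m over full span:
  θ_4 = -wx(L-x)(L-2x)/(12EI) = -9·4·(8-4)·(8-2·4)/(12·50000) = 0 rad
Superposition: θ = Σ θ_i = 147/1562500 rad ≈ 0.000094 rad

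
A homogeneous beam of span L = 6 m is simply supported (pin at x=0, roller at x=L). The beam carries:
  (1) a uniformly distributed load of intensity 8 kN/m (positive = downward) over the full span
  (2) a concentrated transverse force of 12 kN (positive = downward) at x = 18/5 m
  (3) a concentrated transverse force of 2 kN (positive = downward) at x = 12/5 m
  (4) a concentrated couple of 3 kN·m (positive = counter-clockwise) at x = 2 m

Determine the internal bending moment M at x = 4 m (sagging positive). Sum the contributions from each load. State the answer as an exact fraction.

M(4) = 47 kN·m

Load 1 — uniform load w=8 kN/m over full span:
  M_1 = wx(L-x)/2 = 8·4·(6-4)/2 = 32 kN·m
Load 2 — point force P=12 kN at a=18/5 m (b=L-a=12/5):
  M_2 = Pa(L-x)/L  [x>a] = 12·(18/5)·(6-4)/6 = 72/5 kN·m
Load 3 — point force P=2 kN at a=12/5 m (b=L-a=18/5):
  M_3 = Pa(L-x)/L  [x>a] = 2·(12/5)·(6-4)/6 = 8/5 kN·m
Load 4 — applied couple M₀=3 kN·m at a=2 m (b=L-a=4):
  M_4 = M₀x/L - M₀  [x>a] = 3·4/6 - 3 = -1 kN·m
Superposition: M = Σ M_i = 47 kN·m ≈ 47.000000 kN·m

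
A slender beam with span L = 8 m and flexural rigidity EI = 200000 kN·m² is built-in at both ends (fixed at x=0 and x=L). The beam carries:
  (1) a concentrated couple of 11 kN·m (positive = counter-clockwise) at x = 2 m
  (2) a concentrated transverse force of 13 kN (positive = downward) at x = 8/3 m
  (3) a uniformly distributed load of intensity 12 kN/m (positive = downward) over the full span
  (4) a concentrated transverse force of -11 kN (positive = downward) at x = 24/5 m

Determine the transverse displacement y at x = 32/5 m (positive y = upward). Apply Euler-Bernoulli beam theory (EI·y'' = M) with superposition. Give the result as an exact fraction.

y(32/5) = -28660451/126562500000 m

Load 1 — applied couple M₀=11 kN·m at a=2 m (b=L-a=6):
  y_1 = (R_Ax³/6 - M_Ax²/2 - M₀(x-a)²/2)/EI  [x>a] with R_A=99/64, M_A=-33/16 = ((99/64)·(32/5)³/6 - (-33/16)·(32/5)²/2 - 11·((32/5)-2)²/2)/200000 = 209/12500000 m
Load 2 — point force P=13 kN at a=8/3 m (b=L-a=16/3):
  y_2 = -Pa²(L-x)²(3bL-(3b+a)(L-x))/(6L³EI)  [x>a] = -13·(8/3)²·(8-(32/5))²·(3·(16/3)·8-(3·(16/3)+(8/3))·(8-(32/5)))/(6·8³·200000) = -1196/31640625 m
Load 3 — uniform load w=12 kN/m over full span:
  y_3 = -wx²(L-x)²/(24EI) = -12·(32/5)²·(8-(32/5))²/(24·200000) = -512/1953125 m
Load 4 — point force P=-11 kN at a=24/5 m (b=L-a=16/5):
  y_4 = -Pa²(L-x)²(3bL-(3b+a)(L-x))/(6L³EI)  [x>a] = -(-11)·(24/5)²·(8-(32/5))²·(3·(16/5)·8-(3·(16/5)+(24/5))·(8-(32/5)))/(6·8³·200000) = 2772/48828125 m
Superposition: y = Σ y_i = -28660451/126562500000 m ≈ -0.000226 m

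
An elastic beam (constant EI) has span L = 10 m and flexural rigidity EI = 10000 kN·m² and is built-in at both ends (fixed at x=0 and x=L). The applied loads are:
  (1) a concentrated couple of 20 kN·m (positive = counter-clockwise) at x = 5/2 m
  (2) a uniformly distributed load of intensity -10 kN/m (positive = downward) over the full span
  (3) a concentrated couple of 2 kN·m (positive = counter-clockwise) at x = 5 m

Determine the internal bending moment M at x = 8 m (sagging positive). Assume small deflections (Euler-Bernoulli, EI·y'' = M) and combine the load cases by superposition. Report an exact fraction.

Load 1 — applied couple M₀=20 kN·m at a=5/2 m (b=L-a=15/2):
  M_1 = R_Ax - M_A - M₀  [x>a] with R_A=9/4, M_A=-15/4 = (9/4)·8 - (-15/4) - 20 = 7/4 kN·m
Load 2 — uniform load w=-10 kN/m over full span:
  M_2 = wLx/2 - wL²/12 - wx²/2 = (-10)·10·8/2 - (-10)·10²/12 - (-10)·8²/2 = 10/3 kN·m
Load 3 — applied couple M₀=2 kN·m at a=5 m (b=L-a=5):
  M_3 = R_Ax - M_A - M₀  [x>a] with R_A=3/10, M_A=1/2 = (3/10)·8 - (1/2) - 2 = -1/10 kN·m
Superposition: M = Σ M_i = 299/60 kN·m ≈ 4.983333 kN·m

M(8) = 299/60 kN·m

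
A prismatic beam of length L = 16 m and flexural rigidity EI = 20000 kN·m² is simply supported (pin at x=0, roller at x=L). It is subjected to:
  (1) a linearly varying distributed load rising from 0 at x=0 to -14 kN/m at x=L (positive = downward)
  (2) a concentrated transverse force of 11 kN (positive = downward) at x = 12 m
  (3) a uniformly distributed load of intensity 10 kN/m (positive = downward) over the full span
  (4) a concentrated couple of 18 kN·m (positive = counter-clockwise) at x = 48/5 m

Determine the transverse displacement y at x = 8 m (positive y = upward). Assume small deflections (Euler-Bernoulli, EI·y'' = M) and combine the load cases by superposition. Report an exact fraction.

y(8) = -15511/93750 m

Load 1 — triangular load w₀=-14 kN/m (0→w₀ over full span):
  y_1 = -w₀x(7L⁴-10L²x²+3x⁴)/(360LEI) = -(-14)·8·(7·16⁴-10·16²·8²+3·8⁴)/(360·16·20000) = 112/375 m
Load 2 — point force P=11 kN at a=12 m (b=L-a=4):
  y_2 = -Pbx(L²-b²-x²)/(6LEI)  [x≤a] = -11·4·8·(16²-4²-8²)/(6·16·20000) = -121/3750 m
Load 3 — uniform load w=10 kN/m over full span:
  y_3 = -wx(L³-2Lx²+x³)/(24EI) = -10·8·(16³-2·16·8²+8³)/(24·20000) = -32/75 m
Load 4 — applied couple M₀=18 kN·m at a=48/5 m (b=L-a=32/5):
  y_4 = (M₀x³/(6L)+C₁x)/EI  [x≤a] with C₁=M₀(3b²-L²)/(6L)=-624/25 = (18·8³/(6·16)+(-624/25)·8)/20000 = -81/15625 m
Superposition: y = Σ y_i = -15511/93750 m ≈ -0.165451 m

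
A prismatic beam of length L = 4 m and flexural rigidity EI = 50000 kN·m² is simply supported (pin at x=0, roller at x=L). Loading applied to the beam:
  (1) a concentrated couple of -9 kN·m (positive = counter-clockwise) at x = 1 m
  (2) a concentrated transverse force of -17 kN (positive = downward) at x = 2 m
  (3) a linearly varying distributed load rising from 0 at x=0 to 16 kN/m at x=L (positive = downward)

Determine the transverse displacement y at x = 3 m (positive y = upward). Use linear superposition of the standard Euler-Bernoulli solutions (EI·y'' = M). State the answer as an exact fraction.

Load 1 — applied couple M₀=-9 kN·m at a=1 m (b=L-a=3):
  y_1 = (M₀x³/(6L)-M₀(x-a)²/2+C₁x)/EI  [x>a] with C₁=M₀(3b²-L²)/(6L)=-33/8 = ((-9)·3³/(6·4)-(-9)·(3-1)²/2+(-33/8)·3)/50000 = -9/100000 m
Load 2 — point force P=-17 kN at a=2 m (b=L-a=2):
  y_2 = -Pa(L-x)(2Lx-a²-x²)/(6LEI)  [x>a] = -(-17)·2·(4-3)·(2·4·3-2²-3²)/(6·4·50000) = 187/600000 m
Load 3 — triangular load w₀=16 kN/m (0→w₀ over full span):
  y_3 = -w₀x(7L⁴-10L²x²+3x⁴)/(360LEI) = -16·3·(7·4⁴-10·4²·3²+3·3⁴)/(360·4·50000) = -119/300000 m
Superposition: y = Σ y_i = -7/40000 m ≈ -0.000175 m

y(3) = -7/40000 m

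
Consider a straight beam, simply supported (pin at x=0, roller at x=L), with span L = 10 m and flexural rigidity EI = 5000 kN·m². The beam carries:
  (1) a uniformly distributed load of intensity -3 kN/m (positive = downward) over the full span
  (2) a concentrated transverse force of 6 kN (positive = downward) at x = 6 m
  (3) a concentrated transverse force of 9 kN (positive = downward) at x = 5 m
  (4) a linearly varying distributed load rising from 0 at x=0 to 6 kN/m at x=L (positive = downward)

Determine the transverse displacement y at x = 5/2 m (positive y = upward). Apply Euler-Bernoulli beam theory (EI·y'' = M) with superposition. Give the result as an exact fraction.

y(5/2) = -49779/1280000 m

Load 1 — uniform load w=-3 kN/m over full span:
  y_1 = -wx(L³-2Lx²+x³)/(24EI) = -(-3)·(5/2)·(10³-2·10·(5/2)²+(5/2)³)/(24·5000) = 57/1024 m
Load 2 — point force P=6 kN at a=6 m (b=L-a=4):
  y_2 = -Pbx(L²-b²-x²)/(6LEI)  [x≤a] = -6·4·(5/2)·(10²-4²-(5/2)²)/(6·10·5000) = -311/20000 m
Load 3 — point force P=9 kN at a=5 m (b=L-a=5):
  y_3 = -Pbx(L²-b²-x²)/(6LEI)  [x≤a] = -9·5·(5/2)·(10²-5²-(5/2)²)/(6·10·5000) = -33/1280 m
Load 4 — triangular load w₀=6 kN/m (0→w₀ over full span):
  y_4 = -w₀x(7L⁴-10L²x²+3x⁴)/(360LEI) = -6·(5/2)·(7·10⁴-10·10²·(5/2)²+3·(5/2)⁴)/(360·10·5000) = -109/2048 m
Superposition: y = Σ y_i = -49779/1280000 m ≈ -0.038890 m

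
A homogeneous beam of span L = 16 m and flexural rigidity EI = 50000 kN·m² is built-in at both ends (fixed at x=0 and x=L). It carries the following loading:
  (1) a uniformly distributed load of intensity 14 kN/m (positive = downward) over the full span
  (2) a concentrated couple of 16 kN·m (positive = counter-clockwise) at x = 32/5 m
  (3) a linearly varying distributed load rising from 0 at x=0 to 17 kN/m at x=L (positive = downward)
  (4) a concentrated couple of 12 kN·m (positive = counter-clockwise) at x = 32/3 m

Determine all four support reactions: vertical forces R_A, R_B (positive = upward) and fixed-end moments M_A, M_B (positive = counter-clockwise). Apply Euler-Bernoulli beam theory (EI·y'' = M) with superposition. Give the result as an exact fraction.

R_A = 3881/25 kN, M_A = 33724/75 kN·m, R_B = 5119/25 kN, M_B = -38336/75 kN·m

Load 1 — uniform load w=14 kN/m over full span:
  R_A = wL/2 = 14·16/2 = 112 kN
  M_A = wL²/12 = 14·16²/12 = 896/3 kN·m
  R_B = wL/2 = 14·16/2 = 112 kN
  M_B = -wL²/12 = -14·16²/12 = -896/3 kN·m
Load 2 — applied couple M₀=16 kN·m at a=32/5 m (b=L-a=48/5):
  R_A = 6M₀ab/L³ = 6·16·(32/5)·(48/5)/16³ = 36/25 kN
  M_A = M₀b(2a-b)/L² = 16·(48/5)·(2·(32/5)-(48/5))/16² = 48/25 kN·m
  R_B = -6M₀ab/L³ = -6·16·(32/5)·(48/5)/16³ = -36/25 kN
  M_B = M₀a(2b-a)/L² = 16·(32/5)·(2·(48/5)-(32/5))/16² = 128/25 kN·m
Load 3 — triangular load w₀=17 kN/m (0→w₀ over full span):
  R_A = 3w₀L/20 = 3·17·16/20 = 204/5 kN
  M_A = w₀L²/30 = 17·16²/30 = 2176/15 kN·m
  R_B = 7w₀L/20 = 7·17·16/20 = 476/5 kN
  M_B = -w₀L²/20 = -17·16²/20 = -1088/5 kN·m
Load 4 — applied couple M₀=12 kN·m at a=32/3 m (b=L-a=16/3):
  R_A = 6M₀ab/L³ = 6·12·(32/3)·(16/3)/16³ = 1 kN
  M_A = M₀b(2a-b)/L² = 12·(16/3)·(2·(32/3)-(16/3))/16² = 4 kN·m
  R_B = -6M₀ab/L³ = -6·12·(32/3)·(16/3)/16³ = -1 kN
  M_B = M₀a(2b-a)/L² = 12·(32/3)·(2·(16/3)-(32/3))/16² = 0 kN·m
Superposition: R_A = 3881/25 kN, M_A = 33724/75 kN·m, R_B = 5119/25 kN, M_B = -38336/75 kN·m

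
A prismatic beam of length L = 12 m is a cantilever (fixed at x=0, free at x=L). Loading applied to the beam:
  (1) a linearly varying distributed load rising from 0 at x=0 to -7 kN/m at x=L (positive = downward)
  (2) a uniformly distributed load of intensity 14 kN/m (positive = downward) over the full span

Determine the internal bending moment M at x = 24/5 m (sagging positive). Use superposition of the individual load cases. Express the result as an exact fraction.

M(24/5) = -27216/125 kN·m

Load 1 — triangular load w₀=-7 kN/m (0→w₀ over full span):
  M_1 = w₀Lx/2 - w₀L²/3 - w₀x³/(6L) = (-7)·12·(24/5)/2 - (-7)·12²/3 - (-7)·(24/5)³/(6·12) = 18144/125 kN·m
Load 2 — uniform load w=14 kN/m over full span:
  M_2 = -w(L-x)²/2 = -14·(12-(24/5))²/2 = -9072/25 kN·m
Superposition: M = Σ M_i = -27216/125 kN·m ≈ -217.728000 kN·m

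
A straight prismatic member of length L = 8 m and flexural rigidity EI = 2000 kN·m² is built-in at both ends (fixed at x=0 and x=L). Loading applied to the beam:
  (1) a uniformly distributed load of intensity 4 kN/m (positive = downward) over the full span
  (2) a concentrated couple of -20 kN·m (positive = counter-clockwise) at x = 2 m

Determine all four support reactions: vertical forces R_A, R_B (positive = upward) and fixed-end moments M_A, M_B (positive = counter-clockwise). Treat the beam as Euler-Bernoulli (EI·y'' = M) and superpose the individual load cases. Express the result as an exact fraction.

R_A = 211/16 kN, M_A = 301/12 kN·m, R_B = 301/16 kN, M_B = -331/12 kN·m

Load 1 — uniform load w=4 kN/m over full span:
  R_A = wL/2 = 4·8/2 = 16 kN
  M_A = wL²/12 = 4·8²/12 = 64/3 kN·m
  R_B = wL/2 = 4·8/2 = 16 kN
  M_B = -wL²/12 = -4·8²/12 = -64/3 kN·m
Load 2 — applied couple M₀=-20 kN·m at a=2 m (b=L-a=6):
  R_A = 6M₀ab/L³ = 6·(-20)·2·6/8³ = -45/16 kN
  M_A = M₀b(2a-b)/L² = (-20)·6·(2·2-6)/8² = 15/4 kN·m
  R_B = -6M₀ab/L³ = -6·(-20)·2·6/8³ = 45/16 kN
  M_B = M₀a(2b-a)/L² = (-20)·2·(2·6-2)/8² = -25/4 kN·m
Superposition: R_A = 211/16 kN, M_A = 301/12 kN·m, R_B = 301/16 kN, M_B = -331/12 kN·m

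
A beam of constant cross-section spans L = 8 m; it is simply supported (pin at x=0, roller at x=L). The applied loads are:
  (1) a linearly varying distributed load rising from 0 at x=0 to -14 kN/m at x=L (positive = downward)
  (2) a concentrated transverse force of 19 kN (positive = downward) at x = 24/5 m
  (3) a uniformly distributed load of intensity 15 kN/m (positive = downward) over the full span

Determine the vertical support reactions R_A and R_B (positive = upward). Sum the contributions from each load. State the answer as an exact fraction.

Load 1 — triangular load w₀=-14 kN/m (0→w₀ over full span):
  R_A = w₀L/6 = (-14)·8/6 = -56/3 kN
  R_B = w₀L/3 = (-14)·8/3 = -112/3 kN
Load 2 — point force P=19 kN at a=24/5 m (b=L-a=16/5):
  R_A = Pb/L = 19·(16/5)/8 = 38/5 kN
  R_B = Pa/L = 19·(24/5)/8 = 57/5 kN
Load 3 — uniform load w=15 kN/m over full span:
  R_A = wL/2 = 15·8/2 = 60 kN
  R_B = wL/2 = 15·8/2 = 60 kN
Superposition: R_A = 734/15 kN, R_B = 511/15 kN

R_A = 734/15 kN, R_B = 511/15 kN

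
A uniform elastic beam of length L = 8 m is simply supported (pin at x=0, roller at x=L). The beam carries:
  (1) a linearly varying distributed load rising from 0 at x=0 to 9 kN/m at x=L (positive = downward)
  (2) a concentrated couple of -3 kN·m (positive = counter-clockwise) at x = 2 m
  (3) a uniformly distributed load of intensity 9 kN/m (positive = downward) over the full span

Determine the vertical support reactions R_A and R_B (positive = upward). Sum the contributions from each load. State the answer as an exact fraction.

Load 1 — triangular load w₀=9 kN/m (0→w₀ over full span):
  R_A = w₀L/6 = 9·8/6 = 12 kN
  R_B = w₀L/3 = 9·8/3 = 24 kN
Load 2 — applied couple M₀=-3 kN·m at a=2 m (b=L-a=6):
  R_A = M₀/L = (-3)/8 = -3/8 kN
  R_B = -M₀/L = -(-3)/8 = 3/8 kN
Load 3 — uniform load w=9 kN/m over full span:
  R_A = wL/2 = 9·8/2 = 36 kN
  R_B = wL/2 = 9·8/2 = 36 kN
Superposition: R_A = 381/8 kN, R_B = 483/8 kN

R_A = 381/8 kN, R_B = 483/8 kN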